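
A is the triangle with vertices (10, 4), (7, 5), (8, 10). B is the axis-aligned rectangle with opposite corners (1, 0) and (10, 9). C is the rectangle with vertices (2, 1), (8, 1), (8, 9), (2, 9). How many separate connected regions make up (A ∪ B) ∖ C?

(A ∪ B) ∖ C is a single connected region.

1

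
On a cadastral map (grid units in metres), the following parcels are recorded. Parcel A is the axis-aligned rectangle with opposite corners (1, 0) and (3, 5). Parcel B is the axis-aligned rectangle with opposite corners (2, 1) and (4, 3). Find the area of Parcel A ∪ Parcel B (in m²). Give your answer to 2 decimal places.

By inclusion–exclusion:
Individual areas: |Parcel A| = 10, |Parcel B| = 4.
|Parcel A∩Parcel B|: x∈[2,3], y∈[1,3] → 1·2 = 2.
|Parcel A ∪ Parcel B| = 14 − 2 = 12.00.

12.00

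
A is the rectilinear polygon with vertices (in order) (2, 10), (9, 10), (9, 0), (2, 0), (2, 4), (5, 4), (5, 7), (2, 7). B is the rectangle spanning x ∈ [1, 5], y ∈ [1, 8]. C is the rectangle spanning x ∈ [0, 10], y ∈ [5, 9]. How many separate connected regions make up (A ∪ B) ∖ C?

(A ∪ B) ∖ C splits into 2 disjoint pieces (area 7, area 39).

2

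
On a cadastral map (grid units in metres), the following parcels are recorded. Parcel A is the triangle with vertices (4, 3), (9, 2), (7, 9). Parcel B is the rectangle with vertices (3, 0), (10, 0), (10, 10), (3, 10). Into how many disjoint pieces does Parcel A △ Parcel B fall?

1

Parcel A △ Parcel B is a single connected region.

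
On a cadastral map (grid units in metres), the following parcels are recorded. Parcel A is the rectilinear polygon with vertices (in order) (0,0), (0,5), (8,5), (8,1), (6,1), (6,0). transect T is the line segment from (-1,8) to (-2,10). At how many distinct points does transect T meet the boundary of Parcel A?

0

The segment lies entirely outside Parcel A and never meets its boundary.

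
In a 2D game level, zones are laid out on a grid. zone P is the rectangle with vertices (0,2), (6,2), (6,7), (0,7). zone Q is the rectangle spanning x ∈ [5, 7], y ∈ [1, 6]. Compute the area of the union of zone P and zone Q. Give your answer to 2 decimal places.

36.00

By inclusion–exclusion:
Individual areas: |zone P| = 30, |zone Q| = 10.
|zone P∩zone Q|: x∈[5,6], y∈[2,6] → 1·4 = 4.
|zone P ∪ zone Q| = 40 − 4 = 36.00.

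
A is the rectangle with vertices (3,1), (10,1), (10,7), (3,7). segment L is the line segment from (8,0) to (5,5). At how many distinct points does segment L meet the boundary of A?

1

The segment meets the boundary at (7.4,1).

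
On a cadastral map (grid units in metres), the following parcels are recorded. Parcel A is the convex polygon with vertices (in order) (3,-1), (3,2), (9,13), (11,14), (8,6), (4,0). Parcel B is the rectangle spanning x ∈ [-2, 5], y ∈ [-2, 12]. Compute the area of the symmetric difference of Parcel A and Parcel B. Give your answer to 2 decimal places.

|Parcel A| = 30.5, |Parcel B| = 98, |Parcel A∩Parcel B| = 7.4167.
|Parcel A △ Parcel B| = |Parcel A| + |Parcel B| − 2·|Parcel A∩Parcel B| = 30.5 + 98 − 14.8333 = 113.67.

113.67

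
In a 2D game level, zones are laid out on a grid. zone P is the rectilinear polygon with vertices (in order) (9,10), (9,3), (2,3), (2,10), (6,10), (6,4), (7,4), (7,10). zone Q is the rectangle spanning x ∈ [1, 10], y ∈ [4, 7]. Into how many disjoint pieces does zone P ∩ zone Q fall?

2

zone P ∩ zone Q splits into 2 disjoint pieces (area 6, area 12).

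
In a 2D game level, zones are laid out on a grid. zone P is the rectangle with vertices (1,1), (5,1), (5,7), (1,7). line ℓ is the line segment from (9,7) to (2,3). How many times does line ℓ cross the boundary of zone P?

1

The segment meets the boundary at (5,4.714).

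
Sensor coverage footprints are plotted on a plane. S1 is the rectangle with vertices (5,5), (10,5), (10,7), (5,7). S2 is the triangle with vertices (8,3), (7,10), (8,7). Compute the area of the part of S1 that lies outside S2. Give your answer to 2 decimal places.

9.14

|S1| = 10, |S1∩S2| = 0.8571.
|S1 ∖ S2| = |S1| − |S1∩S2| = 10 − 0.8571 = 9.14.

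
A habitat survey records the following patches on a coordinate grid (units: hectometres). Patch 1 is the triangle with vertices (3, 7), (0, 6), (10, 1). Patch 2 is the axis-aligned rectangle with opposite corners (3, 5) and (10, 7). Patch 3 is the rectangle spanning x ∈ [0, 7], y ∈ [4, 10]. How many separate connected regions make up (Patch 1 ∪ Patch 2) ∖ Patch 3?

(Patch 1 ∪ Patch 2) ∖ Patch 3 splits into 2 disjoint pieces (area 3.75, area 6).

2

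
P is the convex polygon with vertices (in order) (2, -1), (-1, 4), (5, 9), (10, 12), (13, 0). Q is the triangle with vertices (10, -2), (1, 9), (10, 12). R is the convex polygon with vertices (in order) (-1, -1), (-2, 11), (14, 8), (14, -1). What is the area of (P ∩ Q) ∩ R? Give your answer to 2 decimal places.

45.19

The region (P ∩ Q) ∩ R is the polygon with vertices (5.873,9.524), (10,8.75), (10,-0.273), (8.685,-0.392), (2.622,7.018), (5,9).
By the shoelace formula its area is 45.19.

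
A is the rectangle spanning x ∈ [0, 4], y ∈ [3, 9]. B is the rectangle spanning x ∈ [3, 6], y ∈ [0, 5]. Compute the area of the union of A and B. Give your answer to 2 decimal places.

37.00

By inclusion–exclusion:
Individual areas: |A| = 24, |B| = 15.
|A∩B|: x∈[3,4], y∈[3,5] → 1·2 = 2.
|A ∪ B| = 39 − 2 = 37.00.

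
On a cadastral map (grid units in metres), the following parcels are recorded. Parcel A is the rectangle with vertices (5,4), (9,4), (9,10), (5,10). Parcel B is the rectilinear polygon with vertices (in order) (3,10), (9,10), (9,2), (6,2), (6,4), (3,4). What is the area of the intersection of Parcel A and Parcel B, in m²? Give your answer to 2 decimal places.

The intersection is the polygon with vertices (9,4), (6,4), (5,4), (5,10), (9,10).
By the shoelace formula its area is 24.00.

24.00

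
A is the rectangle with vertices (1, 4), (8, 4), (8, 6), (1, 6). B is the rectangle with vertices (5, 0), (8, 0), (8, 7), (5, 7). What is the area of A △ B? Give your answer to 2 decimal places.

|A∩B|: x∈[5,8], y∈[4,6] → 3·2 = 6.
|A △ B| = |A| + |B| − 2·|A∩B| = 14 + 21 − 12 = 23.00.

23.00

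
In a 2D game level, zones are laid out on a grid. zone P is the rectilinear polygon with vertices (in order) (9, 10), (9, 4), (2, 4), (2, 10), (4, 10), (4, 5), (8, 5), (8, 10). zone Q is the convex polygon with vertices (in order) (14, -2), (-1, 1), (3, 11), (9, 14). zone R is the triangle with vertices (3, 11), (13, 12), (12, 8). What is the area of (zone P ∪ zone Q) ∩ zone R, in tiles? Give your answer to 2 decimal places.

The region (zone P ∪ zone Q) ∩ zone R is the polygon with vertices (10.744,8.419), (3,11), (9.727,11.673).
By the shoelace formula its area is 11.29.

11.29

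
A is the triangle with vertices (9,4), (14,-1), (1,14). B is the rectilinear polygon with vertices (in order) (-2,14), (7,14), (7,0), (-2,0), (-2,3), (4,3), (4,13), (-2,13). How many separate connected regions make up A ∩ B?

A ∩ B splits into 2 disjoint pieces (area 1.2981, area 0.0333).

2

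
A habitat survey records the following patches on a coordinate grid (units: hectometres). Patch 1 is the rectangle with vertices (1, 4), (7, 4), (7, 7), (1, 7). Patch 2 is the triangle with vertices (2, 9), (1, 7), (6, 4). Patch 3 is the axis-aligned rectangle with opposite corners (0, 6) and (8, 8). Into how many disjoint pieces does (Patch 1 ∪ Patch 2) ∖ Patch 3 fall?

(Patch 1 ∪ Patch 2) ∖ Patch 3 splits into 2 disjoint pieces (area 12, area 0.65).

2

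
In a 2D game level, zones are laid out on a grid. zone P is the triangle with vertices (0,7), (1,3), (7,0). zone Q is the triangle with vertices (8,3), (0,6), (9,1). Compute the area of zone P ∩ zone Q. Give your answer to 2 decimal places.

0.32

The intersection is the polygon with vertices (0.276,5.897), (1.6,5.4), (2.25,4.75), (0.29,5.839).
By the shoelace formula its area is 0.32.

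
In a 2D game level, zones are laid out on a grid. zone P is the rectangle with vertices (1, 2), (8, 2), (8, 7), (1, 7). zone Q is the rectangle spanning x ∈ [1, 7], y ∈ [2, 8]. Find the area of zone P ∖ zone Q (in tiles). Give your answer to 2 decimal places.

5.00

|zone P∩zone Q|: x∈[1,7], y∈[2,7] → 6·5 = 30.
|zone P| = 35.
|zone P ∖ zone Q| = |zone P| − |zone P∩zone Q| = 35 − 30 = 5.00.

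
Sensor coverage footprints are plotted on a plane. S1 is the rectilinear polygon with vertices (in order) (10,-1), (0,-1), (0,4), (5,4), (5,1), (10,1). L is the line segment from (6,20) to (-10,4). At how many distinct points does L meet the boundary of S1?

The segment lies entirely outside S1 and never meets its boundary.

0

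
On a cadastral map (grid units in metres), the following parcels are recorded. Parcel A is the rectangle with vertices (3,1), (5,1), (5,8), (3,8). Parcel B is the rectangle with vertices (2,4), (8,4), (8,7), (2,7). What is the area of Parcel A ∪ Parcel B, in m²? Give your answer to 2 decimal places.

26.00

By inclusion–exclusion:
Individual areas: |Parcel A| = 14, |Parcel B| = 18.
|Parcel A∩Parcel B|: x∈[3,5], y∈[4,7] → 2·3 = 6.
|Parcel A ∪ Parcel B| = 32 − 6 = 26.00.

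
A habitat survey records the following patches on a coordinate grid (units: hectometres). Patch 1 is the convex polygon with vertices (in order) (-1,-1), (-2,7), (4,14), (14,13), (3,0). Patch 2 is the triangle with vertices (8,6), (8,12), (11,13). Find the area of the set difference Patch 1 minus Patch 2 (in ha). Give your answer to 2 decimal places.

|Patch 1| = 125.5, |Patch 1∩Patch 2| = 9.
|Patch 1 ∖ Patch 2| = |Patch 1| − |Patch 1∩Patch 2| = 125.5 − 9 = 116.50.

116.50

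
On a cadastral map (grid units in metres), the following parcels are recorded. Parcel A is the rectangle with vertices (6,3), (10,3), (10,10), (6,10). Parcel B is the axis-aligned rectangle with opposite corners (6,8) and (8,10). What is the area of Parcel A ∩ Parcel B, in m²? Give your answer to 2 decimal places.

|Parcel A∩Parcel B|: x∈[6,8], y∈[8,10] → 2·2 = 4.

4.00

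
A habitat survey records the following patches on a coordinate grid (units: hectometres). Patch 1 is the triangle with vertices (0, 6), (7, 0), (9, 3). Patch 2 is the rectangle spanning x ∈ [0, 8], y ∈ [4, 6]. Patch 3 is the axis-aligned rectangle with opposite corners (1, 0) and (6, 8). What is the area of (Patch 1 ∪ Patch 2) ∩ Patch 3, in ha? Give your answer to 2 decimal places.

15.76

The region (Patch 1 ∪ Patch 2) ∩ Patch 3 is the polygon with vertices (2.333,4), (1,4), (1,6), (6,6), (6,4), (6,0.857).
By the shoelace formula its area is 15.76.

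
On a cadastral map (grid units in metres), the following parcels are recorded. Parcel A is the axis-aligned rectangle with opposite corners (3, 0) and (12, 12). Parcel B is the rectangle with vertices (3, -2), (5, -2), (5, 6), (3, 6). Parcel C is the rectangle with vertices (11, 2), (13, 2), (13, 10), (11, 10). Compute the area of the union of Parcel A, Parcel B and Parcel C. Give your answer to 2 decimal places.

By inclusion–exclusion:
Individual areas: |Parcel A| = 108, |Parcel B| = 16, |Parcel C| = 16.
|Parcel A∩Parcel B|: x∈[3,5], y∈[0,6] → 2·6 = 12.
|Parcel A∩Parcel C|: x∈[11,12], y∈[2,10] → 1·8 = 8.
|Parcel B∩Parcel C| = 0 (no overlap).
|Parcel A∩Parcel B∩Parcel C| = 0.
|Parcel A ∪ Parcel B ∪ Parcel C| = 140 − 20 + 0 = 120.00.

120.00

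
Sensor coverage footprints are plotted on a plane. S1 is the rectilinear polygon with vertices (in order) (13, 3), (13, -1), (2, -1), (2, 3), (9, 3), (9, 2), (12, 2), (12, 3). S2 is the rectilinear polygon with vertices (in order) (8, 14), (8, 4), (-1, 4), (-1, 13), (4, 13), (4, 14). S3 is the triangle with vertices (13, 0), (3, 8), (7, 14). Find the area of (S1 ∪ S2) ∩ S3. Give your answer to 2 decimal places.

|S1 ∪ S2| = 126.
|(S1 ∪ S2) ∩ S3| = 28.50.

28.50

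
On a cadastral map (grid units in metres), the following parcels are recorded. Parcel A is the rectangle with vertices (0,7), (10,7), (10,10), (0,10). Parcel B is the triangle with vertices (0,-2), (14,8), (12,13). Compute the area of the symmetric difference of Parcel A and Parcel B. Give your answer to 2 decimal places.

|Parcel A| = 30, |Parcel B| = 45, |Parcel A∩Parcel B| = 4.8.
|Parcel A △ Parcel B| = |Parcel A| + |Parcel B| − 2·|Parcel A∩Parcel B| = 30 + 45 − 9.6 = 65.40.

65.40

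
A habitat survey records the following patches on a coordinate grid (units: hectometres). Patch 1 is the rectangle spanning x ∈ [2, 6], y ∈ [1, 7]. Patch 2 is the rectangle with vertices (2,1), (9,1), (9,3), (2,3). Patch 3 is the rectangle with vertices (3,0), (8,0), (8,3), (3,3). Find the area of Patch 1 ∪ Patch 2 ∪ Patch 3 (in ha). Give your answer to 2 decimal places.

35.00

By inclusion–exclusion:
Individual areas: |Patch 1| = 24, |Patch 2| = 14, |Patch 3| = 15.
|Patch 1∩Patch 2|: x∈[2,6], y∈[1,3] → 4·2 = 8.
|Patch 1∩Patch 3|: x∈[3,6], y∈[1,3] → 3·2 = 6.
|Patch 2∩Patch 3|: x∈[3,8], y∈[1,3] → 5·2 = 10.
|Patch 1∩Patch 2∩Patch 3| = 6.
|Patch 1 ∪ Patch 2 ∪ Patch 3| = 53 − 24 + 6 = 35.00.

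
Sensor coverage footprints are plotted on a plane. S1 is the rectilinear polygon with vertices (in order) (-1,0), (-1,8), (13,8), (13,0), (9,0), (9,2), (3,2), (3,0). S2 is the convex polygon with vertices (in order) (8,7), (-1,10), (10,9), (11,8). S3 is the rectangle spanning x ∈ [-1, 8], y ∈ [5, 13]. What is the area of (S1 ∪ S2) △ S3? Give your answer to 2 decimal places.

|S1 ∪ S2| = 111.
|(S1 ∪ S2) ∩ S3| = 35.3182.
|(S1 ∪ S2) △ S3| = 111 + 72 − 70.6364 = 112.36.

112.36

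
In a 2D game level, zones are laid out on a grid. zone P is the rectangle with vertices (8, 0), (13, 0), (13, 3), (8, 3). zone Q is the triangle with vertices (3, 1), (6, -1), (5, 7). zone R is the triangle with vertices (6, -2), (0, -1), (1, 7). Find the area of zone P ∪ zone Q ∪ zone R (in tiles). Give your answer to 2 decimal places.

By inclusion–exclusion:
Individual areas: |zone P| = 15, |zone Q| = 11, |zone R| = 24.5.
|zone P∩zone Q| = 0.
|zone P∩zone R| = 0.
|zone Q∩zone R| = 1.9412.
|zone P∩zone Q∩zone R| = 0.
|zone P ∪ zone Q ∪ zone R| = 50.5 − 1.9412 + 0 = 48.56.

48.56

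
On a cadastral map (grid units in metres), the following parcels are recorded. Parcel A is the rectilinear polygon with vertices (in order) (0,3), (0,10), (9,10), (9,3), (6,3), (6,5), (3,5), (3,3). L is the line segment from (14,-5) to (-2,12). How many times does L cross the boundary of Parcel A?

The segment meets the boundary at (0,9.875), (4.588,5), (6,3.5), (6.471,3).

4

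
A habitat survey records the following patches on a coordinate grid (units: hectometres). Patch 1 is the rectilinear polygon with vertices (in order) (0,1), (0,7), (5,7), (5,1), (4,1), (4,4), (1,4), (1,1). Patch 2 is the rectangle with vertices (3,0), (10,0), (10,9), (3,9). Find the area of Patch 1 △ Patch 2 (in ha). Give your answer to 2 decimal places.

|Patch 1| = 21, |Patch 2| = 63, |Patch 1∩Patch 2| = 9.
|Patch 1 △ Patch 2| = |Patch 1| + |Patch 2| − 2·|Patch 1∩Patch 2| = 21 + 63 − 18 = 66.00.

66.00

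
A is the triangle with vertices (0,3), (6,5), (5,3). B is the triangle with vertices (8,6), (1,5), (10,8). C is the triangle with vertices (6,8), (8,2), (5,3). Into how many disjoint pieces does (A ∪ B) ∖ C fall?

3

(A ∪ B) ∖ C splits into 3 disjoint pieces (area 4.4643, area 2.0336, area 3.0545).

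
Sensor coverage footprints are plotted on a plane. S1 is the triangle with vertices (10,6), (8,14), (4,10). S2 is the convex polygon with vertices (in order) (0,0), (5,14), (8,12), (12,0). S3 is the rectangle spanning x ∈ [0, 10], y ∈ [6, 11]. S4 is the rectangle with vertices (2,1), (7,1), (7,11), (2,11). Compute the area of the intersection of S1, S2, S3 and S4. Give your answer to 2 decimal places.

5.50

The intersection is the polygon with vertices (7,11), (7,8), (4,10), (5,11).
By the shoelace formula its area is 5.50.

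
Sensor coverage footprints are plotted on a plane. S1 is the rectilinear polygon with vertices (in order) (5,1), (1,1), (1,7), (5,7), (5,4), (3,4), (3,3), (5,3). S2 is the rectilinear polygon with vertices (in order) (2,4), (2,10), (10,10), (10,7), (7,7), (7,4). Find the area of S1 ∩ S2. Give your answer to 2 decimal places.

9.00

The intersection is the polygon with vertices (5,7), (5,4), (3,4), (2,4), (2,7).
By the shoelace formula its area is 9.00.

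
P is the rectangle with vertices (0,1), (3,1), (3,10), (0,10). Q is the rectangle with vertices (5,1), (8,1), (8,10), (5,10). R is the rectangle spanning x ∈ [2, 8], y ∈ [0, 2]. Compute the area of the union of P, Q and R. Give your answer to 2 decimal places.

By inclusion–exclusion:
Individual areas: |P| = 27, |Q| = 27, |R| = 12.
|P∩Q| = 0 (no overlap).
|P∩R|: x∈[2,3], y∈[1,2] → 1·1 = 1.
|Q∩R|: x∈[5,8], y∈[1,2] → 3·1 = 3.
|P∩Q∩R| = 0.
|P ∪ Q ∪ R| = 66 − 4 + 0 = 62.00.

62.00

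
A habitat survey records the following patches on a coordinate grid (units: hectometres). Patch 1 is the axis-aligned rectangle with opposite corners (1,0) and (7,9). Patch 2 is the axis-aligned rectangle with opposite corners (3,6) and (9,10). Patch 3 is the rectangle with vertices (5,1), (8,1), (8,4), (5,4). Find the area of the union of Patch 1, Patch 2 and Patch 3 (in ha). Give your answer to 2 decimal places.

69.00

By inclusion–exclusion:
Individual areas: |Patch 1| = 54, |Patch 2| = 24, |Patch 3| = 9.
|Patch 1∩Patch 2|: x∈[3,7], y∈[6,9] → 4·3 = 12.
|Patch 1∩Patch 3|: x∈[5,7], y∈[1,4] → 2·3 = 6.
|Patch 2∩Patch 3| = 0 (no overlap).
|Patch 1∩Patch 2∩Patch 3| = 0.
|Patch 1 ∪ Patch 2 ∪ Patch 3| = 87 − 18 + 0 = 69.00.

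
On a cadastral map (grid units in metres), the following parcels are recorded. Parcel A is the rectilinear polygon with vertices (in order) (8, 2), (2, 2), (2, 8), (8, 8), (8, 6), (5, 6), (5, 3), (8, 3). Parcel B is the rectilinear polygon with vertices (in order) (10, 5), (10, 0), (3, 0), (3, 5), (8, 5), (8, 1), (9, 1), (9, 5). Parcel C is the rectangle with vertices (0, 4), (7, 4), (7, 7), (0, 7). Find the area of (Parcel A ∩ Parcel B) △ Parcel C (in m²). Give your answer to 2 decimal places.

26.00

|Parcel A ∩ Parcel B| = 9.
|(Parcel A ∩ Parcel B) ∩ Parcel C| = 2.
|(Parcel A ∩ Parcel B) △ Parcel C| = 9 + 21 − 4 = 26.00.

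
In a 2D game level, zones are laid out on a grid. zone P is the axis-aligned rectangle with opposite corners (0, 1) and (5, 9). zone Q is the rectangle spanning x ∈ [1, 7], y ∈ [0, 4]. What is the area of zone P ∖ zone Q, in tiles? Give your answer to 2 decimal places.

28.00

|zone P∩zone Q|: x∈[1,5], y∈[1,4] → 4·3 = 12.
|zone P| = 40.
|zone P ∖ zone Q| = |zone P| − |zone P∩zone Q| = 40 − 12 = 28.00.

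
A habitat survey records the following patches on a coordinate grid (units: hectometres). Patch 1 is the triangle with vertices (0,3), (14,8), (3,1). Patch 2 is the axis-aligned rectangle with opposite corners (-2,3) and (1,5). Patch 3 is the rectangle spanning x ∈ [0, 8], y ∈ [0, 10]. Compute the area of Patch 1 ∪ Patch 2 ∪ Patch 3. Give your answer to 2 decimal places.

By inclusion–exclusion:
Individual areas: |Patch 1| = 21.5, |Patch 2| = 6, |Patch 3| = 80.
|Patch 1∩Patch 2| = 0.1786.
|Patch 1∩Patch 3| = 16.474.
|Patch 2∩Patch 3|: x∈[0,1], y∈[3,5] → 1·2 = 2.
|Patch 1∩Patch 2∩Patch 3| = 0.1786.
|Patch 1 ∪ Patch 2 ∪ Patch 3| = 107.5 − 18.6526 + 0.1786 = 89.03.

89.03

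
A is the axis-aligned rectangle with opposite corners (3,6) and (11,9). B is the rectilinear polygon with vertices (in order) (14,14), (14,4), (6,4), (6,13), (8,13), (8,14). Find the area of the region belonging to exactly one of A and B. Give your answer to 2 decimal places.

|A| = 24, |B| = 78, |A∩B| = 15.
|A △ B| = |A| + |B| − 2·|A∩B| = 24 + 78 − 30 = 72.00.

72.00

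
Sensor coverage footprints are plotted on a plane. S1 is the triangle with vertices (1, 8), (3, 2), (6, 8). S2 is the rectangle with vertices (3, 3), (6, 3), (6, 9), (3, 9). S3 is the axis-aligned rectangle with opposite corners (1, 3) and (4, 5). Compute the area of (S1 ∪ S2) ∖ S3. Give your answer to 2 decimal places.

|S1 ∪ S2| = 24.25.
|(S1 ∪ S2) ∩ S3| = 3.3333.
|(S1 ∪ S2) ∖ S3| = 24.25 − 3.3333 = 20.92.

20.92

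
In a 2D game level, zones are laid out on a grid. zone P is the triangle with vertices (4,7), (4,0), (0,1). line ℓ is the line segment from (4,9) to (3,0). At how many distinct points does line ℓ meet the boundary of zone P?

2

The segment meets the boundary at (3.027,0.243), (3.733,6.6).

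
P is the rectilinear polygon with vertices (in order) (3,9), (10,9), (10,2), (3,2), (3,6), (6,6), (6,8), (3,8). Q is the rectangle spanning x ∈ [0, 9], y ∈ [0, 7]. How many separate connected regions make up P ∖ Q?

P ∖ Q is a single connected region.

1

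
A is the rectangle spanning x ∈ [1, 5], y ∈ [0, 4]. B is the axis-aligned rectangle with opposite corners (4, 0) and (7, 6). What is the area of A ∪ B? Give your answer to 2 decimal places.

By inclusion–exclusion:
Individual areas: |A| = 16, |B| = 18.
|A∩B|: x∈[4,5], y∈[0,4] → 1·4 = 4.
|A ∪ B| = 34 − 4 = 30.00.

30.00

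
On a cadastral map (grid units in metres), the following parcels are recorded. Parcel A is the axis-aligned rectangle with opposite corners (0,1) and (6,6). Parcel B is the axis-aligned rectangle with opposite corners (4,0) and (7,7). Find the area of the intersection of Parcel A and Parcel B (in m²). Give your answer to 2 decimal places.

10.00

|Parcel A∩Parcel B|: x∈[4,6], y∈[1,6] → 2·5 = 10.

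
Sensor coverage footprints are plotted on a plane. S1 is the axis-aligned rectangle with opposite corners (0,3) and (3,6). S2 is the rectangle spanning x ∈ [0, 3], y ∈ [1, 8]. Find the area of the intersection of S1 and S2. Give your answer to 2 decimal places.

|S1∩S2|: x∈[0,3], y∈[3,6] → 3·3 = 9.

9.00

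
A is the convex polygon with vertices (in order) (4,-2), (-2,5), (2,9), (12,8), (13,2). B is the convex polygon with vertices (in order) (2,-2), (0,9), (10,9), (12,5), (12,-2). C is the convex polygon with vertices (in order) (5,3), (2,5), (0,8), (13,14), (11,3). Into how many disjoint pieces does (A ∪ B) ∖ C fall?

(A ∪ B) ∖ C splits into 2 disjoint pieces (area 73.7287, area 0.9995).

2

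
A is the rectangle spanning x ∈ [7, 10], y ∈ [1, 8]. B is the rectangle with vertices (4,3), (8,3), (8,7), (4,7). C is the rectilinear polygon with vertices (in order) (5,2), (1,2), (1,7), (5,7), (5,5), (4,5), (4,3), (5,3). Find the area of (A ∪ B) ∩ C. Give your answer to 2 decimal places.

|A ∪ B| = 33.
|(A ∪ B) ∩ C| = 2.00.

2.00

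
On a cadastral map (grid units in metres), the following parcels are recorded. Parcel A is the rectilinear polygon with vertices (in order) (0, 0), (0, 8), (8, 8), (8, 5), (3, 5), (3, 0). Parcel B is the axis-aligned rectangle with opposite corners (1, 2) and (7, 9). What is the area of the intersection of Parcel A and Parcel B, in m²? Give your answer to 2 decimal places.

The intersection is the polygon with vertices (7,8), (7,5), (3,5), (3,2), (1,2), (1,8).
By the shoelace formula its area is 24.00.

24.00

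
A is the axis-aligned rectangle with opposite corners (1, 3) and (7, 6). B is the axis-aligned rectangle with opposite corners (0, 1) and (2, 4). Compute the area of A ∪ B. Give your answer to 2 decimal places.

By inclusion–exclusion:
Individual areas: |A| = 18, |B| = 6.
|A∩B|: x∈[1,2], y∈[3,4] → 1·1 = 1.
|A ∪ B| = 24 − 1 = 23.00.

23.00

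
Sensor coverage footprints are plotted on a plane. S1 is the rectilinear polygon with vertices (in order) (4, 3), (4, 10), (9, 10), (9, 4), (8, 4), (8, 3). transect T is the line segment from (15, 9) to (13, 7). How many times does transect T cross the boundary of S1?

0

The segment lies entirely outside S1 and never meets its boundary.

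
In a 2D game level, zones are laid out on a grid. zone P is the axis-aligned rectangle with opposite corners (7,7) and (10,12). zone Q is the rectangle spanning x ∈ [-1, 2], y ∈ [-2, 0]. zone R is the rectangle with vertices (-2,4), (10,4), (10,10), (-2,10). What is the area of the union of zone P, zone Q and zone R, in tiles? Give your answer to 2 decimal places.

84.00

By inclusion–exclusion:
Individual areas: |zone P| = 15, |zone Q| = 6, |zone R| = 72.
|zone P∩zone Q| = 0 (no overlap).
|zone P∩zone R|: x∈[7,10], y∈[7,10] → 3·3 = 9.
|zone Q∩zone R| = 0 (no overlap).
|zone P∩zone Q∩zone R| = 0.
|zone P ∪ zone Q ∪ zone R| = 93 − 9 + 0 = 84.00.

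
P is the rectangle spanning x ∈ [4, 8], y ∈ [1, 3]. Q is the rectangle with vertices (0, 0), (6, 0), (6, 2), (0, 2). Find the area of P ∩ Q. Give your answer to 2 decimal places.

2.00

|P∩Q|: x∈[4,6], y∈[1,2] → 2·1 = 2.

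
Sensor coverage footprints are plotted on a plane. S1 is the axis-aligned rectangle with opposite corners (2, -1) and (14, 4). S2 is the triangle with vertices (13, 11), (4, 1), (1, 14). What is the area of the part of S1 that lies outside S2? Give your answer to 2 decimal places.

54.91

|S1| = 60, |S1∩S2| = 5.0885.
|S1 ∖ S2| = |S1| − |S1∩S2| = 60 − 5.0885 = 54.91.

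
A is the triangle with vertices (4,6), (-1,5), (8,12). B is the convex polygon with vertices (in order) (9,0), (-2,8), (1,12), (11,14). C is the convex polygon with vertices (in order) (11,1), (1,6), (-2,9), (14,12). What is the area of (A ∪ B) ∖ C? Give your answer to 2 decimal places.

38.73

|A ∪ B| = 103.0692.
|(A ∪ B) ∩ C| = 64.3369.
|(A ∪ B) ∖ C| = 103.0692 − 64.3369 = 38.73.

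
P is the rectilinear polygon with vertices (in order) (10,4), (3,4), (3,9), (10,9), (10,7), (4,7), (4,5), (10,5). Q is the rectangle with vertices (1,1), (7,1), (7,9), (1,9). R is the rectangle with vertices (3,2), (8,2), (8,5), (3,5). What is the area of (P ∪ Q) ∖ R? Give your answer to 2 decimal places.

44.00

|P ∪ Q| = 57.
|(P ∪ Q) ∩ R| = 13.
|(P ∪ Q) ∖ R| = 57 − 13 = 44.00.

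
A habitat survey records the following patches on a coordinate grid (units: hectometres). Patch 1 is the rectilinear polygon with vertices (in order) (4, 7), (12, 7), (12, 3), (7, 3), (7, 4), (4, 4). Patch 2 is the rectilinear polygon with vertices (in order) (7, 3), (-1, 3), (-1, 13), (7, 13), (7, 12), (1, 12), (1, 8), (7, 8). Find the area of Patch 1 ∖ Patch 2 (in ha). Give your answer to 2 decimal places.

20.00

|Patch 1| = 29, |Patch 1∩Patch 2| = 9.
|Patch 1 ∖ Patch 2| = |Patch 1| − |Patch 1∩Patch 2| = 29 − 9 = 20.00.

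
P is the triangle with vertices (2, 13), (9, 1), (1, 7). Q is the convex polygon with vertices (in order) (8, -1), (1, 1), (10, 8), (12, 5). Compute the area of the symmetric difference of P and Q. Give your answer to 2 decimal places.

|P| = 27, |Q| = 45.5, |P∩Q| = 4.9028.
|P △ Q| = |P| + |Q| − 2·|P∩Q| = 27 + 45.5 − 9.8057 = 62.69.

62.69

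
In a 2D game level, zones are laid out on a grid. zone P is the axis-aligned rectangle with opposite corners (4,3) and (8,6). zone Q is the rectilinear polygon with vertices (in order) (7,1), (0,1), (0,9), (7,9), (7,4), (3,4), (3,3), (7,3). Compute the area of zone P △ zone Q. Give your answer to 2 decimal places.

|zone P| = 12, |zone Q| = 52, |zone P∩zone Q| = 6.
|zone P △ zone Q| = |zone P| + |zone Q| − 2·|zone P∩zone Q| = 12 + 52 − 12 = 52.00.

52.00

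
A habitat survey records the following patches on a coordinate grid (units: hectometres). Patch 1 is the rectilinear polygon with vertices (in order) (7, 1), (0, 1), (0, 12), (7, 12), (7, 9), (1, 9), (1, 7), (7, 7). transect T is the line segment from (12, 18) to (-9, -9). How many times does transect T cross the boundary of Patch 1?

4

The segment meets the boundary at (0,2.571), (5,9), (3.444,7), (7,11.571).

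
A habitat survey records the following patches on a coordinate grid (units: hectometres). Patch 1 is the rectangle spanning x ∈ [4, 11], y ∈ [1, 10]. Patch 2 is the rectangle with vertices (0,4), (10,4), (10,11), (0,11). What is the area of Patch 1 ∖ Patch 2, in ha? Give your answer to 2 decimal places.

27.00

|Patch 1∩Patch 2|: x∈[4,10], y∈[4,10] → 6·6 = 36.
|Patch 1| = 63.
|Patch 1 ∖ Patch 2| = |Patch 1| − |Patch 1∩Patch 2| = 63 − 36 = 27.00.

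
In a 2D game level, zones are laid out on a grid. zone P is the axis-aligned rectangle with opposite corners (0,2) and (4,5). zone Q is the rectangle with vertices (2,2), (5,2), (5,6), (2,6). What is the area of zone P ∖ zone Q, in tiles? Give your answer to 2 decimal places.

6.00

|zone P∩zone Q|: x∈[2,4], y∈[2,5] → 2·3 = 6.
|zone P| = 12.
|zone P ∖ zone Q| = |zone P| − |zone P∩zone Q| = 12 − 6 = 6.00.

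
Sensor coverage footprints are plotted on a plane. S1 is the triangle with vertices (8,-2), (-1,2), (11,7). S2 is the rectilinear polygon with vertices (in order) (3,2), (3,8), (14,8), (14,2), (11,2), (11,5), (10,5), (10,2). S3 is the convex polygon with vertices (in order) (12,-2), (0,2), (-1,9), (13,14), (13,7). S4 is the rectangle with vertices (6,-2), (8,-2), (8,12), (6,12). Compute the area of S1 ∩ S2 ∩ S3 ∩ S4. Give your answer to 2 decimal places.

6.67

The intersection is the polygon with vertices (6,2), (6,4.917), (8,5.75), (8,2).
By the shoelace formula its area is 6.67.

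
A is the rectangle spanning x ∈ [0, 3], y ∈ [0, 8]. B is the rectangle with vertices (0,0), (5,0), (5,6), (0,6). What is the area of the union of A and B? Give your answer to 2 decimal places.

36.00

By inclusion–exclusion:
Individual areas: |A| = 24, |B| = 30.
|A∩B|: x∈[0,3], y∈[0,6] → 3·6 = 18.
|A ∪ B| = 54 − 18 = 36.00.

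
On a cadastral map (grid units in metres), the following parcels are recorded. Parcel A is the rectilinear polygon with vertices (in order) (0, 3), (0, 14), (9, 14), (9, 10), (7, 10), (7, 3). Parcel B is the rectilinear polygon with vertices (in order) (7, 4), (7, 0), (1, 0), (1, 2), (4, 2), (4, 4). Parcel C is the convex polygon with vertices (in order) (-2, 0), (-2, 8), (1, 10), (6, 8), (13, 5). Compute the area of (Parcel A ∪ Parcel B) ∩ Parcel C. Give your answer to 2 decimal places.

44.45

|Parcel A ∪ Parcel B| = 100.
|(Parcel A ∪ Parcel B) ∩ Parcel C| = 44.45.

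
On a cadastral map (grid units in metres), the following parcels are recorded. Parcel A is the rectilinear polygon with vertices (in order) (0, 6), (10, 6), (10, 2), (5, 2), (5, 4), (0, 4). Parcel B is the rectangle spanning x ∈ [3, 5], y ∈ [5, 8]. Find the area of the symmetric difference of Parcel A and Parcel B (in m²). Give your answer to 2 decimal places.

32.00

|Parcel A| = 30, |Parcel B| = 6, |Parcel A∩Parcel B| = 2.
|Parcel A △ Parcel B| = |Parcel A| + |Parcel B| − 2·|Parcel A∩Parcel B| = 30 + 6 − 4 = 32.00.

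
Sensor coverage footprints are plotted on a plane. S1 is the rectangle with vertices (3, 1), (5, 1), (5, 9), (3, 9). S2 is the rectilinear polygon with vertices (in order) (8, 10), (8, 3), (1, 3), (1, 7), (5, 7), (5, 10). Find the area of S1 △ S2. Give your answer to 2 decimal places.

37.00

|S1| = 16, |S2| = 37, |S1∩S2| = 8.
|S1 △ S2| = |S1| + |S2| − 2·|S1∩S2| = 16 + 37 − 16 = 37.00.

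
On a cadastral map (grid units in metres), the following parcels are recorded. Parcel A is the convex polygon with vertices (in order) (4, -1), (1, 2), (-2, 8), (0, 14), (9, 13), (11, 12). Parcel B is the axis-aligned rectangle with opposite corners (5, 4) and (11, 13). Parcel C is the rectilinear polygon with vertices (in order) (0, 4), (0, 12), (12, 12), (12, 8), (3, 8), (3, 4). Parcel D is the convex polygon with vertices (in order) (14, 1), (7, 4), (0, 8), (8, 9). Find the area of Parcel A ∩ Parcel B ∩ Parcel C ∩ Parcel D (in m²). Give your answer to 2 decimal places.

2.81

The intersection is the polygon with vertices (5,8), (5,8.625), (8,9), (8.75,8).
By the shoelace formula its area is 2.81.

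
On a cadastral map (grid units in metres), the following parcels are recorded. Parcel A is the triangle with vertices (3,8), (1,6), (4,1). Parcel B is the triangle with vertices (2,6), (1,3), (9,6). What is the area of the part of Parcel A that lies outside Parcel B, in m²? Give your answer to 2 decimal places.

|Parcel A| = 8, |Parcel A∩Parcel B| = 3.4491.
|Parcel A ∖ Parcel B| = |Parcel A| − |Parcel A∩Parcel B| = 8 − 3.4491 = 4.55.

4.55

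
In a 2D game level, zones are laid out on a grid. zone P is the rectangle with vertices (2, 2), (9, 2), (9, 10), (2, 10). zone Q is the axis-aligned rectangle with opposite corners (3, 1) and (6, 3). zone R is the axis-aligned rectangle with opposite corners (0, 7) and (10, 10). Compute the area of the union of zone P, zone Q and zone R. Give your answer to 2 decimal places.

By inclusion–exclusion:
Individual areas: |zone P| = 56, |zone Q| = 6, |zone R| = 30.
|zone P∩zone Q|: x∈[3,6], y∈[2,3] → 3·1 = 3.
|zone P∩zone R|: x∈[2,9], y∈[7,10] → 7·3 = 21.
|zone Q∩zone R| = 0 (no overlap).
|zone P∩zone Q∩zone R| = 0.
|zone P ∪ zone Q ∪ zone R| = 92 − 24 + 0 = 68.00.

68.00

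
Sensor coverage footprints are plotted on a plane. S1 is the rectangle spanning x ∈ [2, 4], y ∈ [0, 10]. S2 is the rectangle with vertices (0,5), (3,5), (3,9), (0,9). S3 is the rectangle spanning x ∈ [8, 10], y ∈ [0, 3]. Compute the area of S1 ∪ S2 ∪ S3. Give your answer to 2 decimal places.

34.00

By inclusion–exclusion:
Individual areas: |S1| = 20, |S2| = 12, |S3| = 6.
|S1∩S2|: x∈[2,3], y∈[5,9] → 1·4 = 4.
|S1∩S3| = 0 (no overlap).
|S2∩S3| = 0 (no overlap).
|S1∩S2∩S3| = 0.
|S1 ∪ S2 ∪ S3| = 38 − 4 + 0 = 34.00.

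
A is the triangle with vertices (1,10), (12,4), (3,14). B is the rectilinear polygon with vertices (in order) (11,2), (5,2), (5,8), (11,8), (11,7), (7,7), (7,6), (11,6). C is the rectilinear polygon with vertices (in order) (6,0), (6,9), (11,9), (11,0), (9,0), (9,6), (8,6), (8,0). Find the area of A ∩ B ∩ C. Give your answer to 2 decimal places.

4.31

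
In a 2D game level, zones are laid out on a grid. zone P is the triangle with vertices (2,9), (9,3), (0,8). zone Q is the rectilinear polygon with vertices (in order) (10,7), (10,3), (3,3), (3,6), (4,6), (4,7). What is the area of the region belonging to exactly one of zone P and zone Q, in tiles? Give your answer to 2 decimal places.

|zone P| = 9.5, |zone Q| = 27, |zone P∩zone Q| = 3.7667.
|zone P △ zone Q| = |zone P| + |zone Q| − 2·|zone P∩zone Q| = 9.5 + 27 − 7.5333 = 28.97.

28.97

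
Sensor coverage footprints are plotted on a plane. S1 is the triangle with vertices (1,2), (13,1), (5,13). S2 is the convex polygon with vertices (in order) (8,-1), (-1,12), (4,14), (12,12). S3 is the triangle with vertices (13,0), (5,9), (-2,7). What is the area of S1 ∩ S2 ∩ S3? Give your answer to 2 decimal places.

24.17

The intersection is the polygon with vertices (2.695,6.662), (3.377,8.536), (5,9), (9.514,3.921), (8.897,1.915), (4.591,3.924).
By the shoelace formula its area is 24.17.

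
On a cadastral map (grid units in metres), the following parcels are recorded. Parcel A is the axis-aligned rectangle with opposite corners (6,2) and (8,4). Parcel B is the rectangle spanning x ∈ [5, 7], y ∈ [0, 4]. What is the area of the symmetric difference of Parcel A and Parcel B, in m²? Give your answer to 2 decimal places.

|Parcel A∩Parcel B|: x∈[6,7], y∈[2,4] → 1·2 = 2.
|Parcel A △ Parcel B| = |Parcel A| + |Parcel B| − 2·|Parcel A∩Parcel B| = 4 + 8 − 4 = 8.00.

8.00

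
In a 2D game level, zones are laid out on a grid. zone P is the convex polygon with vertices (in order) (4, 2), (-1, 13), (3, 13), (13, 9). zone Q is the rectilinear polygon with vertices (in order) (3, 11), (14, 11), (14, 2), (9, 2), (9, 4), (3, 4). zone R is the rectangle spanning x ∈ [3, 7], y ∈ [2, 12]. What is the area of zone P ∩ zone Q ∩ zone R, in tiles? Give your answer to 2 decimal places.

27.92

The intersection is the polygon with vertices (3,11), (7,11), (7,4.333), (6.571,4), (3.091,4), (3,4.2).
By the shoelace formula its area is 27.92.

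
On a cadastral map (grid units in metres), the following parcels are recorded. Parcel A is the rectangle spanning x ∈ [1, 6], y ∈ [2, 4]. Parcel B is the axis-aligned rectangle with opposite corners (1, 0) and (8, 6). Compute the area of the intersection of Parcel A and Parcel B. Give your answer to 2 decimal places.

10.00

|Parcel A∩Parcel B|: x∈[1,6], y∈[2,4] → 5·2 = 10.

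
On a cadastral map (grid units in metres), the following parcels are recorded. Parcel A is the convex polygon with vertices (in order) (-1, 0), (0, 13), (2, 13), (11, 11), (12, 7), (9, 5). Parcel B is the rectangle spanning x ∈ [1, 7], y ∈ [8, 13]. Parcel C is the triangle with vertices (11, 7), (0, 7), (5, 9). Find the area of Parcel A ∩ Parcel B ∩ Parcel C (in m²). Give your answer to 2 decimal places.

The intersection is the polygon with vertices (7,8), (2.5,8), (5,9), (7,8.333).
By the shoelace formula its area is 2.58.

2.58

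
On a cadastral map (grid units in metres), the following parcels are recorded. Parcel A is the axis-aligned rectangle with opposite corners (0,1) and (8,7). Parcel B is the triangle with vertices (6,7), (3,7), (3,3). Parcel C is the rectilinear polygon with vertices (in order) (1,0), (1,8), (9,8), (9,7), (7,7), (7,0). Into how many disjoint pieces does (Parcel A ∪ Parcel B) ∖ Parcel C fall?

(Parcel A ∪ Parcel B) ∖ Parcel C splits into 2 disjoint pieces (area 6, area 6).

2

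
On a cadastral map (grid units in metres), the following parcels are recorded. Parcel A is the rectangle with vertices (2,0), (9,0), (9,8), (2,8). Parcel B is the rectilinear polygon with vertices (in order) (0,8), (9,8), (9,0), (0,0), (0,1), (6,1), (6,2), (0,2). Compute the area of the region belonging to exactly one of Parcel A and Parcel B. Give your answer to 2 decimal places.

|Parcel A| = 56, |Parcel B| = 66, |Parcel A∩Parcel B| = 52.
|Parcel A △ Parcel B| = |Parcel A| + |Parcel B| − 2·|Parcel A∩Parcel B| = 56 + 66 − 104 = 18.00.

18.00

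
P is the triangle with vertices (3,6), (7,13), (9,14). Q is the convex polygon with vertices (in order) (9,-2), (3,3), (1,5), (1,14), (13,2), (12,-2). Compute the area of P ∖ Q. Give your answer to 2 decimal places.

|P| = 5, |P∩Q| = 1.1688.
|P ∖ Q| = |P| − |P∩Q| = 5 − 1.1688 = 3.83.

3.83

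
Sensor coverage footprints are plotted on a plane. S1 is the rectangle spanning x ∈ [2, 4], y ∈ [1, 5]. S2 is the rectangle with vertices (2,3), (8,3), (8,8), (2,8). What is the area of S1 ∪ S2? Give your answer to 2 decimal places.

By inclusion–exclusion:
Individual areas: |S1| = 8, |S2| = 30.
|S1∩S2|: x∈[2,4], y∈[3,5] → 2·2 = 4.
|S1 ∪ S2| = 38 − 4 = 34.00.

34.00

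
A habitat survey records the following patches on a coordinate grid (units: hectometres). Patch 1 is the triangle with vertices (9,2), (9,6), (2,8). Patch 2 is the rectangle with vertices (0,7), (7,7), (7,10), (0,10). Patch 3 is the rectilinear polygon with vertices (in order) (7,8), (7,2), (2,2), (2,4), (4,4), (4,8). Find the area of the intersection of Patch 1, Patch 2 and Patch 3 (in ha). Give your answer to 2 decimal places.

0.32

The intersection is the polygon with vertices (5.5,7), (4,7), (4,7.429).
By the shoelace formula its area is 0.32.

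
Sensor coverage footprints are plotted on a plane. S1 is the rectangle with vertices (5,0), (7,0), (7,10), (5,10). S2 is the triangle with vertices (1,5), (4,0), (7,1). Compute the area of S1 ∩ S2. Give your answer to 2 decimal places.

2.00

The intersection is the polygon with vertices (5,2.333), (7,1), (5,0.333).
By the shoelace formula its area is 2.00.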